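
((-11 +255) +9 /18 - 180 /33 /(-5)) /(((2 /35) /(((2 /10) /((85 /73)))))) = 2760933 /3740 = 738.22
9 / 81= 1 / 9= 0.11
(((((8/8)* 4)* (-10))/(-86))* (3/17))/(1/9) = 540/731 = 0.74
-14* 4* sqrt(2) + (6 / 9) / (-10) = -56* sqrt(2)-1 / 15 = -79.26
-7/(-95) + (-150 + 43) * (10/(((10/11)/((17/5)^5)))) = -31752257716/59375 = -534774.87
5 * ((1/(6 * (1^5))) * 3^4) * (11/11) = 135/2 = 67.50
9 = 9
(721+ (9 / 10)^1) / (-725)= -7219 / 7250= -1.00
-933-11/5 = -935.20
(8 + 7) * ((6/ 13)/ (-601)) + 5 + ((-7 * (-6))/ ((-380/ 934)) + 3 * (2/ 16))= -581129023/ 5937880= -97.87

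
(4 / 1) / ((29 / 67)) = 9.24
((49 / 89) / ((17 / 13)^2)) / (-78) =-637 / 154326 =-0.00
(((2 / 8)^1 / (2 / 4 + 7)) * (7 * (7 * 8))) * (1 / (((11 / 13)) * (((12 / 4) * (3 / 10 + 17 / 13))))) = 66248 / 20691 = 3.20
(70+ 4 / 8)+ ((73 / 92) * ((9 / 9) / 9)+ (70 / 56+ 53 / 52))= 784237 / 10764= 72.86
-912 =-912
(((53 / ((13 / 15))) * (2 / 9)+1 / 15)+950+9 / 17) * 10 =9641.86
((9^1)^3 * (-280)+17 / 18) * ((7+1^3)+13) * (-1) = 25719001 / 6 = 4286500.17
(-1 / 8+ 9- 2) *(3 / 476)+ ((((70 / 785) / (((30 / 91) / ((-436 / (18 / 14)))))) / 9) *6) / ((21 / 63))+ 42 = -11413107689 / 80710560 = -141.41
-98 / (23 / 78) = -332.35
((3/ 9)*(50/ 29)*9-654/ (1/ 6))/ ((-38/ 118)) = 6705114/ 551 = 12168.99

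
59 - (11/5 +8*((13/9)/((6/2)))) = 7148/135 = 52.95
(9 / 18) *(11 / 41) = 11 / 82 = 0.13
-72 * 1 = -72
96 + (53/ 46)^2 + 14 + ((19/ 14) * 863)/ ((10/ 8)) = 77637019/ 74060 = 1048.30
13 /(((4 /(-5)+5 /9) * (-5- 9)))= 585 /154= 3.80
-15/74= -0.20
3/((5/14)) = 42/5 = 8.40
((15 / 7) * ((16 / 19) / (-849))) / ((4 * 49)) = -20 / 1844311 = -0.00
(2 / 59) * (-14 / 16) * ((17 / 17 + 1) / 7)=-1 / 118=-0.01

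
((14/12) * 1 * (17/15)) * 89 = 10591/90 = 117.68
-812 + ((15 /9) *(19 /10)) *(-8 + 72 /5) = -11876 /15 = -791.73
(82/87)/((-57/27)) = -246/551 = -0.45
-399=-399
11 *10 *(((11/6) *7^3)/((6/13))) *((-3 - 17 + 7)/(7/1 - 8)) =35070035/18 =1948335.28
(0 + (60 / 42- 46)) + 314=1886 / 7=269.43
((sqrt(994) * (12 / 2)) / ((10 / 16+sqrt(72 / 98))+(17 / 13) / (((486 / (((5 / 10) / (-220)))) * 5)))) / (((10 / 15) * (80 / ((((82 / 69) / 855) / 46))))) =3324321 * sqrt(994) / 1449436929781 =0.00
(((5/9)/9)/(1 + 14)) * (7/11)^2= 49/29403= 0.00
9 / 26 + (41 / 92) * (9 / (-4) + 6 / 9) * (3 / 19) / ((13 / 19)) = 877 / 4784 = 0.18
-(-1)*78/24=13/4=3.25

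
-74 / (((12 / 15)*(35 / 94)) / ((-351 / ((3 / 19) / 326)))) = 1260249822 / 7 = 180035688.86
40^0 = 1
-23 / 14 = -1.64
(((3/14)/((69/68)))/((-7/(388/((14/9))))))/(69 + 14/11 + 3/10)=-6530040/61242307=-0.11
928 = 928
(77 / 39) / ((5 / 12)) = 308 / 65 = 4.74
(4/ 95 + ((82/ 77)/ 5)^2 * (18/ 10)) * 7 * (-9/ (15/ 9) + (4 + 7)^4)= 18218227616/ 1436875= 12679.06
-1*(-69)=69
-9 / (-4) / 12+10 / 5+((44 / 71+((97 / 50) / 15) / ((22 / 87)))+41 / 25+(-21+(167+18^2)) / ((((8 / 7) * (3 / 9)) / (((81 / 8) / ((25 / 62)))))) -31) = 30953.42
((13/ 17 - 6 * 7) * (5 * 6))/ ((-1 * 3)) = 7010/ 17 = 412.35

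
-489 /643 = -0.76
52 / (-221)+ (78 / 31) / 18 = -151 / 1581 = -0.10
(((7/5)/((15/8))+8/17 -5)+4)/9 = 277/11475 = 0.02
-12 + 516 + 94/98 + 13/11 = 272810/539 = 506.14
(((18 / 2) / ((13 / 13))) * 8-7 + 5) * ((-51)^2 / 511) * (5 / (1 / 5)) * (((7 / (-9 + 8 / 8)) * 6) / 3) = -2275875 / 146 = -15588.18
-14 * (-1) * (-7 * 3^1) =-294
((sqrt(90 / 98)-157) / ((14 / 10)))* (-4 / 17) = 3140 / 119-60* sqrt(5) / 833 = 26.23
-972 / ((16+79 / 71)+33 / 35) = -201285 / 3739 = -53.83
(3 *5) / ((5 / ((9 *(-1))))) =-27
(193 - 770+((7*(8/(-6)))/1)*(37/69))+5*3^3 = -92530/207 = -447.00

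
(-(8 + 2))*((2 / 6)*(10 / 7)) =-100 / 21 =-4.76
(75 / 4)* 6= 225 / 2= 112.50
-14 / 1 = -14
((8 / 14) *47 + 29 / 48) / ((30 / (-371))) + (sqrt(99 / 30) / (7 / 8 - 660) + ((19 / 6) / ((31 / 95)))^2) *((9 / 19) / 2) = -439093291 / 1383840 - 18 *sqrt(330) / 500935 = -317.30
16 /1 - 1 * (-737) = 753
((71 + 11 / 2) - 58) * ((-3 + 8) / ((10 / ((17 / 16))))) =629 / 64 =9.83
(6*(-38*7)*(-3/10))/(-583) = -2394/2915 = -0.82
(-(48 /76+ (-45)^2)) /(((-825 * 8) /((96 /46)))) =76974 /120175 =0.64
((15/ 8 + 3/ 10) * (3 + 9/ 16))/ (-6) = -1653/ 1280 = -1.29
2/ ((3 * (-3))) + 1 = 7/ 9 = 0.78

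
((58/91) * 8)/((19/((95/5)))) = 464/91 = 5.10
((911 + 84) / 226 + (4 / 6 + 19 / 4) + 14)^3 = 13514.13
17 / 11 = 1.55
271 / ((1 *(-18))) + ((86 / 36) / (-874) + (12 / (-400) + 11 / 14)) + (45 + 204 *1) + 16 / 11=3575824951 / 15142050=236.15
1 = 1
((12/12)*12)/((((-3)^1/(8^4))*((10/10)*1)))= -16384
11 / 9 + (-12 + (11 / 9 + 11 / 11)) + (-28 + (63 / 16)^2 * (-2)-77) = -166537 / 1152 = -144.56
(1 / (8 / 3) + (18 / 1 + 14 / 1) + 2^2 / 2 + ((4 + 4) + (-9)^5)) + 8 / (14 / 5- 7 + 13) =-5192503 / 88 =-59005.72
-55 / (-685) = 11 / 137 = 0.08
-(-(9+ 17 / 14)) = 143 / 14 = 10.21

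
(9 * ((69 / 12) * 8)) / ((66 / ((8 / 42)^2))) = 368 / 1617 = 0.23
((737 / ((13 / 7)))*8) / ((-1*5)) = -41272 / 65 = -634.95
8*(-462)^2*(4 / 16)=426888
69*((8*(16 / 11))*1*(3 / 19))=26496 / 209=126.78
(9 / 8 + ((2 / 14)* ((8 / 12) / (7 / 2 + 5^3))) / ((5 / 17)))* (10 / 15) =243409 / 323820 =0.75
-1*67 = -67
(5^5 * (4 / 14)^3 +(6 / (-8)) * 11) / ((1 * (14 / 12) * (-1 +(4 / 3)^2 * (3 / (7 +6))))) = -10375677 / 110446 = -93.94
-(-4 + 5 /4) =11 /4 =2.75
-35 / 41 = -0.85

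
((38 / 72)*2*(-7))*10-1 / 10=-73.99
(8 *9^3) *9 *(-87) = -4566456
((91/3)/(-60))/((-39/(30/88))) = 7/1584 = 0.00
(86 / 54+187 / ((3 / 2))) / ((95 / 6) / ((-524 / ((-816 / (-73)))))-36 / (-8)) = 65200534 / 2149389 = 30.33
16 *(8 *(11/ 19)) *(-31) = -43648/ 19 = -2297.26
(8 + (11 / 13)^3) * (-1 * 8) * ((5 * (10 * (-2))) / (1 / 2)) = 30251200 / 2197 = 13769.32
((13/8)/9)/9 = 13/648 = 0.02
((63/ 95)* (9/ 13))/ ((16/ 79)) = 44793/ 19760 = 2.27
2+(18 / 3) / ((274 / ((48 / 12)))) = 286 / 137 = 2.09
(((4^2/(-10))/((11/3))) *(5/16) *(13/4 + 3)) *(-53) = 3975/88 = 45.17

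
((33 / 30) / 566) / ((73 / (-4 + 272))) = 737 / 103295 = 0.01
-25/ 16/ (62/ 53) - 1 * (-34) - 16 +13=29.66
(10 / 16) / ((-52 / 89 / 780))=-6675 / 8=-834.38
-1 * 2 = -2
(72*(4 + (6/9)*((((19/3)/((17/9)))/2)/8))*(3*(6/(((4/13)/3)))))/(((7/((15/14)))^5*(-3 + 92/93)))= -125602205259375/57471284260544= -2.19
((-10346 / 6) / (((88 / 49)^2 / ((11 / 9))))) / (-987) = 1774339 / 2680128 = 0.66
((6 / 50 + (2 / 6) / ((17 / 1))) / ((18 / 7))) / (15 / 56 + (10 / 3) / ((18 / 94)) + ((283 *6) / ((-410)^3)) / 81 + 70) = 12022579240 / 19415088708271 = 0.00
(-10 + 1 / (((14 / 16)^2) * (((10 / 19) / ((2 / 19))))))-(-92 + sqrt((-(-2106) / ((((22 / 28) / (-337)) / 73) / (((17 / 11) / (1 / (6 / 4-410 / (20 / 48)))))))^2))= -2968156035176316 / 29645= -100123327211.21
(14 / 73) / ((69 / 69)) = 14 / 73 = 0.19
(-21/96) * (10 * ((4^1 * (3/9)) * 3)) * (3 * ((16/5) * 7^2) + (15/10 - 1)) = -32963/8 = -4120.38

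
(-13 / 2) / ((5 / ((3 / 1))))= -39 / 10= -3.90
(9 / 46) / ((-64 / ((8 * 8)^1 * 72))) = -324 / 23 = -14.09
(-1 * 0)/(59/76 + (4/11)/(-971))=0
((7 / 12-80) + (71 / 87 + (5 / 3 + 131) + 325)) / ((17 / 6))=131915 / 986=133.79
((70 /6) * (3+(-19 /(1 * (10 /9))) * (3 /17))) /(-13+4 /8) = 7 /425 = 0.02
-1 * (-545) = 545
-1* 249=-249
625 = 625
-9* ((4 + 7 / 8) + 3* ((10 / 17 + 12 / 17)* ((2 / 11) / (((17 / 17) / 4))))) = -9423 / 136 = -69.29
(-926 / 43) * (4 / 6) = -1852 / 129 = -14.36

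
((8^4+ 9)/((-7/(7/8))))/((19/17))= -69785/152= -459.11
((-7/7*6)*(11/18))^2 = 13.44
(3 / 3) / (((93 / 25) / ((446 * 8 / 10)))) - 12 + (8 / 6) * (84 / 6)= 3180 / 31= 102.58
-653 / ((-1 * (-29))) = -653 / 29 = -22.52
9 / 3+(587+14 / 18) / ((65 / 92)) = 834.93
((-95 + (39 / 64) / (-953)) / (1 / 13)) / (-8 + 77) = -17.90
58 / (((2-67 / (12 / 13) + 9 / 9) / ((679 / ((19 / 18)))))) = -8506512 / 15865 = -536.18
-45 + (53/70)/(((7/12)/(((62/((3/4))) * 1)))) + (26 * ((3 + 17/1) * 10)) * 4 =5111263/245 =20862.30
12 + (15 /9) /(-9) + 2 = 373 /27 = 13.81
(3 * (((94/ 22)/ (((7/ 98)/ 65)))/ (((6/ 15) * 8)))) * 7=2245425/ 88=25516.19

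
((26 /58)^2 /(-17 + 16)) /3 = -169 /2523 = -0.07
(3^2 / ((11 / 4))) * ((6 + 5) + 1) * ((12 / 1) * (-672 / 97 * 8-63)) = -59548608 / 1067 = -55809.38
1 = 1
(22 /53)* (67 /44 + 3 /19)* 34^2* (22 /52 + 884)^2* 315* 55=3719754159679490625 /340366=10928688998547.12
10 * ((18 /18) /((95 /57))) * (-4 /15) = -8 /5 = -1.60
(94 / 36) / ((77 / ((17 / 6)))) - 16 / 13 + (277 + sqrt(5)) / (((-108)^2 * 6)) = -1.13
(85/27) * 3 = 85/9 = 9.44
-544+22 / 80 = -21749 / 40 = -543.72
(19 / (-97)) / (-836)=1 / 4268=0.00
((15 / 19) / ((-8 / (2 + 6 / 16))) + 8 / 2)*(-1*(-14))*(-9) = -15183 / 32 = -474.47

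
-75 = -75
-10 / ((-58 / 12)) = 60 / 29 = 2.07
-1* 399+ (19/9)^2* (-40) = -46759/81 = -577.27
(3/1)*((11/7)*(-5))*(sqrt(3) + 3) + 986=6407/7-165*sqrt(3)/7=874.46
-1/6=-0.17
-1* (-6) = 6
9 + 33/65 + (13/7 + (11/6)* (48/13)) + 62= 80.13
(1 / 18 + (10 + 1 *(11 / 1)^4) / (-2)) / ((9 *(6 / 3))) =-65929 / 162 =-406.97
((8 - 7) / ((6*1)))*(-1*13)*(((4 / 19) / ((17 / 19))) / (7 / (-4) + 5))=-8 / 51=-0.16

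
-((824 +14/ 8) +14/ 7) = -3311/ 4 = -827.75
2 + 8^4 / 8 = 514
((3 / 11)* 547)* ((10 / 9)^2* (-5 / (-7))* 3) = 273500 / 693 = 394.66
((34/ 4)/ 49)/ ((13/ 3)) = 51/ 1274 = 0.04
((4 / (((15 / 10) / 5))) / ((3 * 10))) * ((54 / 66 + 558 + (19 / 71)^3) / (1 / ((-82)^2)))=59175351827936 / 35433189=1670054.36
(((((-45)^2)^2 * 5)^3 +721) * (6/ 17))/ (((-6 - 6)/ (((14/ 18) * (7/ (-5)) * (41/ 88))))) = 509285366992123772158871/ 3960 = 128607415907101962666.38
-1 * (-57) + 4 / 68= 970 / 17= 57.06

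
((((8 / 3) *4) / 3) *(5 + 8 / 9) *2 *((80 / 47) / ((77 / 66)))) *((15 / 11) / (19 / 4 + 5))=10854400 / 1270269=8.54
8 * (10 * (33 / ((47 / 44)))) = 116160 / 47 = 2471.49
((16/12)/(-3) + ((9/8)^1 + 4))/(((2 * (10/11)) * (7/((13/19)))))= 48191/191520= 0.25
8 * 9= 72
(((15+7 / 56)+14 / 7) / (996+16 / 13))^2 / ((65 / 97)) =23667709 / 53780894720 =0.00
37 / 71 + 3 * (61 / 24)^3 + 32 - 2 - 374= -96259645 / 327168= -294.22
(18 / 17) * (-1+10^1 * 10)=1782 / 17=104.82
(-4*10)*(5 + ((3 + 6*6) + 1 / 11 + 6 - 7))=-18960 / 11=-1723.64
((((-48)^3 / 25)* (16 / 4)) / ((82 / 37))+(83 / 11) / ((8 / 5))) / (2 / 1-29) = 719749729 / 2435400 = 295.54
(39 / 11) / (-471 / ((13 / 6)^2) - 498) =-2197 / 370766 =-0.01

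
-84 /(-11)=84 /11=7.64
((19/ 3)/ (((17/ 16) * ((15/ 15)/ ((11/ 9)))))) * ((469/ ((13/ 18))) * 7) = 21956704/ 663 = 33117.20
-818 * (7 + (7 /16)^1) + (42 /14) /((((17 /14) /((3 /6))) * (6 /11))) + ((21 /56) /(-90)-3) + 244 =-23829707 /4080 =-5840.61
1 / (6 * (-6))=-1 / 36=-0.03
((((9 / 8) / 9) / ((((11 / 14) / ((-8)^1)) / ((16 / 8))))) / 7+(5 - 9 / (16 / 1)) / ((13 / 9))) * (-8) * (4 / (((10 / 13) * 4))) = -28.17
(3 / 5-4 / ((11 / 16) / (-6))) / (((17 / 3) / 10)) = 11718 / 187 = 62.66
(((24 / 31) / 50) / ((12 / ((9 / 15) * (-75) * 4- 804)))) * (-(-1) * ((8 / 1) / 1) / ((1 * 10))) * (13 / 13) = -3936 / 3875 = -1.02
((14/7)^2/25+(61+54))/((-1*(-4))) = 2879/100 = 28.79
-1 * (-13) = 13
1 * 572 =572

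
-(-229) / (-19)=-229 / 19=-12.05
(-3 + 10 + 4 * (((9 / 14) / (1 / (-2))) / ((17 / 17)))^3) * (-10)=5150 / 343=15.01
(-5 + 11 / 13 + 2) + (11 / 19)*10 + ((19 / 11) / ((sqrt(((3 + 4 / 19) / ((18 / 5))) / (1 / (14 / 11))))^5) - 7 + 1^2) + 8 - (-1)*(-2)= 4.89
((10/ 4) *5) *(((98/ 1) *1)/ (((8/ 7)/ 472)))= 505925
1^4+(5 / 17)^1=22 / 17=1.29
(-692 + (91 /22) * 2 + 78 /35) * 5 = -262377 /77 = -3407.49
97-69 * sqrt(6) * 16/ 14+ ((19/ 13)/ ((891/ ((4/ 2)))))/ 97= 108984485/ 1123551-552 * sqrt(6)/ 7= -96.16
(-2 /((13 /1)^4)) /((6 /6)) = -2 /28561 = -0.00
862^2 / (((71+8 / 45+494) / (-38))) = -1270605240 / 25433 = -49958.92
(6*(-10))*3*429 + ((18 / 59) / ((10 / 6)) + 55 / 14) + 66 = -318629039 / 4130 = -77149.89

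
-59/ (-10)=59/ 10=5.90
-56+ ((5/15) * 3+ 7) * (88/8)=32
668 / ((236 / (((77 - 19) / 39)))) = 9686 / 2301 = 4.21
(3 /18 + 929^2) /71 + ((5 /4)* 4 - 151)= 5116051 /426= 12009.51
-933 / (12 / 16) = -1244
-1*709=-709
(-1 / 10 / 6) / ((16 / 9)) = -3 / 320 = -0.01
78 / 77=1.01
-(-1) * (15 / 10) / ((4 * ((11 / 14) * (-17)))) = -0.03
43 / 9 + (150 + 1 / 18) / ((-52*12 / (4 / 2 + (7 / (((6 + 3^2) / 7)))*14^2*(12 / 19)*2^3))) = -137584673 / 177840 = -773.64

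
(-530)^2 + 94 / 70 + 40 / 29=285116263 / 1015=280902.72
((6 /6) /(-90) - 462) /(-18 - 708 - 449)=41581 /105750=0.39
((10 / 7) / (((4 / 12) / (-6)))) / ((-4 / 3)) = 135 / 7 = 19.29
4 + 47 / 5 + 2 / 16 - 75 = -2459 / 40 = -61.48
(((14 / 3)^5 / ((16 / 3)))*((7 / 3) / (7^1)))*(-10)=-336140 / 243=-1383.29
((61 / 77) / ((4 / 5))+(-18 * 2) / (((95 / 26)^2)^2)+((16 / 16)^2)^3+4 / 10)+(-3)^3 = -622446397263 / 25086792500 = -24.81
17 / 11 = 1.55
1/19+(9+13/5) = 1107/95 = 11.65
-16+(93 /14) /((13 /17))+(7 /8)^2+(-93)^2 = 50333643 /5824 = 8642.45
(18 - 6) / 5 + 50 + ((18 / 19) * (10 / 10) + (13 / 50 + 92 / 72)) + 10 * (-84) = -3356366 / 4275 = -785.11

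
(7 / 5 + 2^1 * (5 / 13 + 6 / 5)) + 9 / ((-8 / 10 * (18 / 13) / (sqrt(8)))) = 297 / 65 - 65 * sqrt(2) / 4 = -18.41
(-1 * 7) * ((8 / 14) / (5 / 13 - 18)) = 52 / 229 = 0.23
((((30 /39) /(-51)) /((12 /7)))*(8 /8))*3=-35 /1326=-0.03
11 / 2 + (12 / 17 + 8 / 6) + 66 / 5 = 10577 / 510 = 20.74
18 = 18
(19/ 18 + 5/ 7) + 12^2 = 18367/ 126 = 145.77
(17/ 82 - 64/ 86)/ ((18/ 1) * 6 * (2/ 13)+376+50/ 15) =-73827/ 54448492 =-0.00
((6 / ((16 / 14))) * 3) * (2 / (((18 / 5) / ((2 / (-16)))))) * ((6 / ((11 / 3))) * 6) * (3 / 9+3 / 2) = -315 / 16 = -19.69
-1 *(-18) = 18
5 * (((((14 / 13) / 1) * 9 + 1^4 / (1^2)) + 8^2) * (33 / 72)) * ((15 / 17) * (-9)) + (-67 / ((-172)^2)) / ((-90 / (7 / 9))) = -7198571996851 / 5295831840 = -1359.29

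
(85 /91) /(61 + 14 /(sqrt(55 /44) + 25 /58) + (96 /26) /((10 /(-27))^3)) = -53608883750 /279780534187 -2904078125* sqrt(5) /39968647741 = -0.35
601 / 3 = 200.33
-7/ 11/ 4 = -7/ 44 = -0.16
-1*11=-11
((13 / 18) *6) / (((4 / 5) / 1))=65 / 12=5.42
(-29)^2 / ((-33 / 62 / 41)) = -2137822 / 33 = -64782.48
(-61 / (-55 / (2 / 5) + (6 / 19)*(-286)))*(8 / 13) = 18544 / 112541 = 0.16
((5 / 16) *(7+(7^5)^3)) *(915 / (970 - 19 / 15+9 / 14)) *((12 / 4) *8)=6841829581026693750 / 203569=33609388369676.59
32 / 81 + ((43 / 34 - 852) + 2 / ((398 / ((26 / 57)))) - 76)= -9645840253 / 10412874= -926.34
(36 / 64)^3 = 729 / 4096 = 0.18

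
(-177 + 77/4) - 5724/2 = -12079/4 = -3019.75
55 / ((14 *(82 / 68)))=935 / 287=3.26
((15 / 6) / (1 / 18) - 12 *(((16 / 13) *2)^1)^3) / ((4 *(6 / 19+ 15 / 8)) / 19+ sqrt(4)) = -212521422 / 3904069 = -54.44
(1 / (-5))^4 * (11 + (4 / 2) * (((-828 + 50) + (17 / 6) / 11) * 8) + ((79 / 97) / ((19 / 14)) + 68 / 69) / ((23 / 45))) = -79981263817 / 4021656375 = -19.89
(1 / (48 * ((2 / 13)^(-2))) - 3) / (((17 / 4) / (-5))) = 30415 / 8619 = 3.53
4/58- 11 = -317/29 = -10.93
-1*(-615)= 615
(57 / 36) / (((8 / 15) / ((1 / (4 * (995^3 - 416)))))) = 0.00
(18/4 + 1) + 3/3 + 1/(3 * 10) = 98/15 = 6.53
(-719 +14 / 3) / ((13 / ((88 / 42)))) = -94292 / 819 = -115.13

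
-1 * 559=-559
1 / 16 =0.06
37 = 37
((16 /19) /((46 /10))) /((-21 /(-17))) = 1360 /9177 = 0.15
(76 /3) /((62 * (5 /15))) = 38 /31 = 1.23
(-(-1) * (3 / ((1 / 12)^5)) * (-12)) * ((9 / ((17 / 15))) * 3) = -3627970560 / 17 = -213410032.94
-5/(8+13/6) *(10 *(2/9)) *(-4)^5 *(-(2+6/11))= -5734400/2013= -2848.68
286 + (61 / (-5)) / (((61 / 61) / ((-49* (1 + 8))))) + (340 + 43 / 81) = 2432726 / 405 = 6006.73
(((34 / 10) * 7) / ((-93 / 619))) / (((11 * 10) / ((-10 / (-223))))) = -73661 / 1140645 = -0.06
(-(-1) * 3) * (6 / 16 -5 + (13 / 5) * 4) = 693 / 40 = 17.32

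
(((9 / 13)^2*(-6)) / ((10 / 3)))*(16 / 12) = -972 / 845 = -1.15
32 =32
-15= -15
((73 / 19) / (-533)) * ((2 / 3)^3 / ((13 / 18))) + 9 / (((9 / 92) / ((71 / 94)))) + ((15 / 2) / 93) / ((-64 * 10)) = 10236323110681 / 147314309376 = 69.49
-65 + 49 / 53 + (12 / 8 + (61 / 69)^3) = -2154940211 / 34821954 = -61.88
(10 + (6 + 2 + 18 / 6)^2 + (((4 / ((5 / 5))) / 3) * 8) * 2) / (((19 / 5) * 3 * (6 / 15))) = 11425 / 342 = 33.41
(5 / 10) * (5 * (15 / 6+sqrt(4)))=45 / 4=11.25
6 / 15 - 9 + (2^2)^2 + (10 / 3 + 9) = 296 / 15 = 19.73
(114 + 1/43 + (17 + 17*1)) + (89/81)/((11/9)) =148.92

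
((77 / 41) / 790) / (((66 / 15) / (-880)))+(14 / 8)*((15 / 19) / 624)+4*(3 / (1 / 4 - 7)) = -1037312387 / 460819008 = -2.25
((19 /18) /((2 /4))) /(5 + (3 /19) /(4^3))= 23104 /54747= 0.42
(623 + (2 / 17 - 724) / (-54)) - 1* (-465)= 168515 / 153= 1101.41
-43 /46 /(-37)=43 /1702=0.03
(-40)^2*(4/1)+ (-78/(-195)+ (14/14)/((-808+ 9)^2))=20430108807/3192005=6400.40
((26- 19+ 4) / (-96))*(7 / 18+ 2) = -473 / 1728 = -0.27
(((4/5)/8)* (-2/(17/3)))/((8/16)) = -6/85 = -0.07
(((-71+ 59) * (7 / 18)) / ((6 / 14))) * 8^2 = -6272 / 9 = -696.89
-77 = -77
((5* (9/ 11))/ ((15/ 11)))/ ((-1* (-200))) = 3/ 200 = 0.02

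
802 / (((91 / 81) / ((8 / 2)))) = 2855.47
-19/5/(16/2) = -19/40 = -0.48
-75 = -75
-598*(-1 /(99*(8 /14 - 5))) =-4186 /3069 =-1.36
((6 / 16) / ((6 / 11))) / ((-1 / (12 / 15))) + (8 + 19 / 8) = 393 / 40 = 9.82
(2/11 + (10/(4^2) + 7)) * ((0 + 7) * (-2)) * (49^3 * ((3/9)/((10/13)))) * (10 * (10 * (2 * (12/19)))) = -147101250660/209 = -703833735.22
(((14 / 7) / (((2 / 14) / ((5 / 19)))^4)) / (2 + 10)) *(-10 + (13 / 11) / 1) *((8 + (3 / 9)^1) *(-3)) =3639015625 / 8601186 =423.08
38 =38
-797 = -797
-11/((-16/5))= 55/16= 3.44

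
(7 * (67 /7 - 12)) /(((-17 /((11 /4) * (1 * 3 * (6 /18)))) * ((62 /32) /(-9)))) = -396 /31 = -12.77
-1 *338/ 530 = -169/ 265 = -0.64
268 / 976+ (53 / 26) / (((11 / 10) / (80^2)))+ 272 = 423324205 / 34892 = 12132.41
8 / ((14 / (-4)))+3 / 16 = -2.10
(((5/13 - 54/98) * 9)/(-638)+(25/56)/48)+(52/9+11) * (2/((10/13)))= 51071231987/1170449280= 43.63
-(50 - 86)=36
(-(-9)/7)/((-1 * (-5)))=9/35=0.26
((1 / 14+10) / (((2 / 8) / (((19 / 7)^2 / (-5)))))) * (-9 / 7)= 916218 / 12005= 76.32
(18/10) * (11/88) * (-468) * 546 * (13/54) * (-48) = 3321864/5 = 664372.80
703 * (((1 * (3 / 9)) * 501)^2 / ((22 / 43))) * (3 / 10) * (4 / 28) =2529169743 / 1540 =1642318.01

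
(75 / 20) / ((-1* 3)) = -5 / 4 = -1.25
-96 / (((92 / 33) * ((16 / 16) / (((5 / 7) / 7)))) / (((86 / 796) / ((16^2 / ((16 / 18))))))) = -2365 / 1794184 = -0.00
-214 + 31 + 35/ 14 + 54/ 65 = -23357/ 130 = -179.67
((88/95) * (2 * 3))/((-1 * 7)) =-528/665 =-0.79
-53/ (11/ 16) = -848/ 11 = -77.09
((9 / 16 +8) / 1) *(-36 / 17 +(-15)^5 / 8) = -1768623831 / 2176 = -812786.69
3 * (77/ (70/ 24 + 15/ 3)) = 29.18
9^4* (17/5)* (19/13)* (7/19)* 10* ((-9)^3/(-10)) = 569173311/65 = 8756512.48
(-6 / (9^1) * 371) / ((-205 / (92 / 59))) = 68264 / 36285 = 1.88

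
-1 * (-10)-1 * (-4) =14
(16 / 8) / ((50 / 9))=9 / 25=0.36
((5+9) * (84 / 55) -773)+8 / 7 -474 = -471423 / 385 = -1224.48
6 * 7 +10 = 52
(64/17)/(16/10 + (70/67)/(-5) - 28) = -10720/75769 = -0.14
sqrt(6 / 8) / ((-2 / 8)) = -2 * sqrt(3) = -3.46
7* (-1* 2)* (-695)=9730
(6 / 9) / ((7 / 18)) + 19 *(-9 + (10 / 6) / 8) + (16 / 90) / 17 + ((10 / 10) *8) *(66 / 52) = -86413421 / 556920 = -155.16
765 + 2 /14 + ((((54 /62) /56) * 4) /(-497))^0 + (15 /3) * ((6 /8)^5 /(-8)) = 43925191 /57344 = 765.99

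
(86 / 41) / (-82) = -43 / 1681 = -0.03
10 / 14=5 / 7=0.71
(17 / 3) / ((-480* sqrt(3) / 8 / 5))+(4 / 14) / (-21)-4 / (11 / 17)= -10018 / 1617-17* sqrt(3) / 108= -6.47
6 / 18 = 1 / 3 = 0.33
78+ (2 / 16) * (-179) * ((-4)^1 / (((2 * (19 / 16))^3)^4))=172644714080328430 / 2213314919066161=78.00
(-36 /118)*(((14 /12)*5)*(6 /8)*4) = -315 /59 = -5.34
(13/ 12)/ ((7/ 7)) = 13/ 12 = 1.08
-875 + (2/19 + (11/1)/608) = -531925/608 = -874.88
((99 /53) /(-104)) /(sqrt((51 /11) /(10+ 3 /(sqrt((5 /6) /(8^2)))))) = -33*sqrt(140250+ 67320*sqrt(30)) /468520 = -0.05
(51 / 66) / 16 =17 / 352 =0.05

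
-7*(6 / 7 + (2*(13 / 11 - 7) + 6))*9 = 3312 / 11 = 301.09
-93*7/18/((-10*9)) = 217/540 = 0.40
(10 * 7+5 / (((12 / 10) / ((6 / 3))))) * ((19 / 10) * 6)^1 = 893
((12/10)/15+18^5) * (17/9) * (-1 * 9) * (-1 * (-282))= -9058589375.52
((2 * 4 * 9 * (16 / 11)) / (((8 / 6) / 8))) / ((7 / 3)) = 20736 / 77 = 269.30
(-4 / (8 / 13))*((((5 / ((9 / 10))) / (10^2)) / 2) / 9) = -13 / 648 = -0.02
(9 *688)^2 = 38340864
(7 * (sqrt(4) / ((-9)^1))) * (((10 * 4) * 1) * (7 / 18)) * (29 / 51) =-56840 / 4131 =-13.76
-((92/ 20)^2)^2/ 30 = -279841/ 18750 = -14.92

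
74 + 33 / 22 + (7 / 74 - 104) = -1051 / 37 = -28.41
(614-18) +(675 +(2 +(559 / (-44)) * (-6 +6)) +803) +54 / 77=159906 / 77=2076.70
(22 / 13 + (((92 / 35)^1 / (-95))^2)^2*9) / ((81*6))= 1344499476445691 / 386114600640234375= 0.00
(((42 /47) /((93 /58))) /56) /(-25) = -29 /72850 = -0.00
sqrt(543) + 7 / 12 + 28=sqrt(543) + 343 / 12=51.89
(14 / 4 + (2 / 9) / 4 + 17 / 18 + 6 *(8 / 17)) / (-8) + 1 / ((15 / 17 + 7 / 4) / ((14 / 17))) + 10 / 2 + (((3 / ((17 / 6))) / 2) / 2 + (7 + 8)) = 957309 / 48688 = 19.66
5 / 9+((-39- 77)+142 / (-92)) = -48433 / 414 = -116.99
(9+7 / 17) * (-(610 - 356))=-40640 / 17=-2390.59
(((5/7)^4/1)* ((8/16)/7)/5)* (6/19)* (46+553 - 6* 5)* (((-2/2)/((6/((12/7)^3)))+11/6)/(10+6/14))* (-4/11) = -290901250/12564795551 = -0.02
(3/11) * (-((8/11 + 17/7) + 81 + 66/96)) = -313581/13552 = -23.14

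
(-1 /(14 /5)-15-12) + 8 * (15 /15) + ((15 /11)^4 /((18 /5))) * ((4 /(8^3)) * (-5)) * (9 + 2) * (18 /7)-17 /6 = -83188363 /3577728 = -23.25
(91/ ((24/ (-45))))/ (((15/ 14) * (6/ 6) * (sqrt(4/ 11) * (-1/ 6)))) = 1911 * sqrt(11)/ 4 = 1584.52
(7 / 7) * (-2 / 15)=-2 / 15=-0.13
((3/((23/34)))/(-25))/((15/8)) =-272/2875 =-0.09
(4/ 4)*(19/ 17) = 19/ 17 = 1.12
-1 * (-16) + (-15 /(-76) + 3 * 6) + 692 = 55191 /76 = 726.20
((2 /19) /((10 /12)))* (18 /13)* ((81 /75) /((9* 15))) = 216 /154375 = 0.00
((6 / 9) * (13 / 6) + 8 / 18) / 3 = 17 / 27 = 0.63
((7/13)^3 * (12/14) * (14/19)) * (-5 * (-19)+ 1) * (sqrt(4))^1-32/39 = 2268064/125229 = 18.11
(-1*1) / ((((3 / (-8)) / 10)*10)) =8 / 3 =2.67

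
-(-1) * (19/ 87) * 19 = 361/ 87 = 4.15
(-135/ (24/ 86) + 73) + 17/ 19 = -31149/ 76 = -409.86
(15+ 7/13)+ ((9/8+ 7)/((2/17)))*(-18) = -127669/104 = -1227.59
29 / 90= 0.32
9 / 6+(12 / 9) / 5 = 53 / 30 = 1.77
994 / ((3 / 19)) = 6295.33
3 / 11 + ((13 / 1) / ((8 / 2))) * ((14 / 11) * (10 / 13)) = 3.45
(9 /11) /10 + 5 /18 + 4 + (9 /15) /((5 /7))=12869 /2475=5.20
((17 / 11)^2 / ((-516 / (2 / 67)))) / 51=-17 / 6274818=-0.00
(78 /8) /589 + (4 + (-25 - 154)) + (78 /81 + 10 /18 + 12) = -10271107 /63612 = -161.46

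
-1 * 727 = -727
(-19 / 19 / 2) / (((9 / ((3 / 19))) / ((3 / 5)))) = -1 / 190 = -0.01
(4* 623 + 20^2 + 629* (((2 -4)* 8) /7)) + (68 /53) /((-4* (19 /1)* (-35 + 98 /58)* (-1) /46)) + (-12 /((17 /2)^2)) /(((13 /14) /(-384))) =1522.95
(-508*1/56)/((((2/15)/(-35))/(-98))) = -466725/2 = -233362.50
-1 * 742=-742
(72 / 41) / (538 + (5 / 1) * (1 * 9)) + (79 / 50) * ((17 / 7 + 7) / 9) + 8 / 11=2.39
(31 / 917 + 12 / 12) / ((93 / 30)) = 9480 / 28427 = 0.33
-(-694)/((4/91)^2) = 2873507/8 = 359188.38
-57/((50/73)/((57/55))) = -237177/2750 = -86.25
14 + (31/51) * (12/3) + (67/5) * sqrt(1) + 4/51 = 29.91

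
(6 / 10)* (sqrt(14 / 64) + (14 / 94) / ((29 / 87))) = 63 / 235 + 3* sqrt(14) / 40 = 0.55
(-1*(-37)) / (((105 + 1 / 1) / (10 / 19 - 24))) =-8251 / 1007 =-8.19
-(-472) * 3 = 1416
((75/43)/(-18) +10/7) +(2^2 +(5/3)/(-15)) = 28285/5418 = 5.22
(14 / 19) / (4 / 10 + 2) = 35 / 114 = 0.31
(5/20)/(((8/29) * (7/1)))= 29/224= 0.13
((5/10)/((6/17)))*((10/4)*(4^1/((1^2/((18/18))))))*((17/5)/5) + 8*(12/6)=769/30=25.63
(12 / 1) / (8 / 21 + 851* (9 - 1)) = 63 / 35744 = 0.00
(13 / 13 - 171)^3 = -4913000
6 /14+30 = 213 /7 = 30.43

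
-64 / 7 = -9.14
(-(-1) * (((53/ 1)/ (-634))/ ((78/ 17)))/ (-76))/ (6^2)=901/ 135300672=0.00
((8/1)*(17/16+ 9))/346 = 161/692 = 0.23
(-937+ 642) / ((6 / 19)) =-5605 / 6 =-934.17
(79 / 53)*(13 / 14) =1027 / 742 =1.38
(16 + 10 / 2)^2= 441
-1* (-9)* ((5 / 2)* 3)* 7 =945 / 2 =472.50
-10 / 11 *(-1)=0.91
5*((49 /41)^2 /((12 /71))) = 852355 /20172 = 42.25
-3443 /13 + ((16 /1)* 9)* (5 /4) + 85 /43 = -46324 /559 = -82.87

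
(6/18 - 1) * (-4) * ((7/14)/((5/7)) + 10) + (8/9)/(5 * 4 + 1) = 27004/945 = 28.58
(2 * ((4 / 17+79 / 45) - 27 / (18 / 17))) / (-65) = 35969 / 49725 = 0.72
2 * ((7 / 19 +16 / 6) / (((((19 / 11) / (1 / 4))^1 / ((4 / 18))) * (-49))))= -0.00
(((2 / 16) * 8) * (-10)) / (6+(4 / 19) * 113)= -0.34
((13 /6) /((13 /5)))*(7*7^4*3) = 84035 /2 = 42017.50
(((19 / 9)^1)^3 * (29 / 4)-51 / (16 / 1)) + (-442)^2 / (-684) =-48887101 / 221616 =-220.59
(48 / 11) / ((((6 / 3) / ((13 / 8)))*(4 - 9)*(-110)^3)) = 39 / 73205000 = 0.00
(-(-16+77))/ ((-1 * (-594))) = -61/ 594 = -0.10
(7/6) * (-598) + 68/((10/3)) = -10159/15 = -677.27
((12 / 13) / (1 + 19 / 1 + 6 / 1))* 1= 0.04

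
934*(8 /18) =3736 /9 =415.11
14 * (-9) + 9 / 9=-125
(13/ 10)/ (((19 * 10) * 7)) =13/ 13300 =0.00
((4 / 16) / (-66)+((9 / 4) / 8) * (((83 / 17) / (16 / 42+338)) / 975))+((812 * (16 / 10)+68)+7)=5179376321167 / 3769022400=1374.20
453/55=8.24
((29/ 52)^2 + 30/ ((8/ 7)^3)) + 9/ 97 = 86036593/ 4196608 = 20.50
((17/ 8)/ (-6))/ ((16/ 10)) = -0.22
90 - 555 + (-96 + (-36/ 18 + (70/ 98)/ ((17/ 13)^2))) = -1138104/ 2023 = -562.58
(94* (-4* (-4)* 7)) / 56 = 188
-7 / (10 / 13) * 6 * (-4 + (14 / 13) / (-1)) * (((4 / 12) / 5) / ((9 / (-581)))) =-89474 / 75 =-1192.99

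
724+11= 735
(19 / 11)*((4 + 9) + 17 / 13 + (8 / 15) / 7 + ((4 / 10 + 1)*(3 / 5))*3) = 2192011 / 75075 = 29.20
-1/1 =-1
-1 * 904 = -904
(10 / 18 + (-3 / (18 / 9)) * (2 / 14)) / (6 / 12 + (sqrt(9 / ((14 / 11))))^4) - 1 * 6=-5.99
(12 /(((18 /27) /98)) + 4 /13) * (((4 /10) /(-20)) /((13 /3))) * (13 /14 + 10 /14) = -13.38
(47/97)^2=0.23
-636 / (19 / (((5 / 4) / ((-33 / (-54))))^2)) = -321975 / 2299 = -140.05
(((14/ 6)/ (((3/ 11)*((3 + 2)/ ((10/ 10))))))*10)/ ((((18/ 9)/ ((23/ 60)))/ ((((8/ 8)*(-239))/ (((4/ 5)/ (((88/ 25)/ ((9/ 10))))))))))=-4655959/ 1215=-3832.07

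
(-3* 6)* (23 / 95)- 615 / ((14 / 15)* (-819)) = -430061 / 121030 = -3.55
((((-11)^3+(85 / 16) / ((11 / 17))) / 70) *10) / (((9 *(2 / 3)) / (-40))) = 1164055 / 924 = 1259.80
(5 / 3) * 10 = 50 / 3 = 16.67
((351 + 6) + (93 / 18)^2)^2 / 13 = 190798969 / 16848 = 11324.73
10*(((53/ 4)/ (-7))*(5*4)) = -2650/ 7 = -378.57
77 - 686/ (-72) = 86.53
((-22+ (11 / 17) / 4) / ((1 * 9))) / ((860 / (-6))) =99 / 5848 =0.02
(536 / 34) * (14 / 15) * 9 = 132.42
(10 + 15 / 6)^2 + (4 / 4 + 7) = 164.25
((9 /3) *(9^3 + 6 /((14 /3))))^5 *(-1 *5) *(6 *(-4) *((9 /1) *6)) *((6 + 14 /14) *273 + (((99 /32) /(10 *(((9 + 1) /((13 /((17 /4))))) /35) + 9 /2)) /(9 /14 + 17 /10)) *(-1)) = 624957901589560808602727.50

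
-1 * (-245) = 245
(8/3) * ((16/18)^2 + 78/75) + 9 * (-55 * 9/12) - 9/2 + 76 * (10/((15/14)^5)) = 33897889/202500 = 167.40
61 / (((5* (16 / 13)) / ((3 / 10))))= 2379 / 800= 2.97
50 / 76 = 25 / 38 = 0.66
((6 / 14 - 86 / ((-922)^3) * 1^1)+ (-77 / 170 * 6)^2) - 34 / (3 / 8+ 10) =7463664360355159 / 1645041093952900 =4.54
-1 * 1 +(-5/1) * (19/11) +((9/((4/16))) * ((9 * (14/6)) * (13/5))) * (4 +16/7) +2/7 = 4753152/385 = 12345.85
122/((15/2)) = 244/15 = 16.27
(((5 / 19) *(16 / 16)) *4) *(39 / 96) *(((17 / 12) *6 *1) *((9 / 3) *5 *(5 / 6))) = 27625 / 608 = 45.44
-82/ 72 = -41/ 36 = -1.14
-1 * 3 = -3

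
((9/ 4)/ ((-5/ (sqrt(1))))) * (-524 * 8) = 9432/ 5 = 1886.40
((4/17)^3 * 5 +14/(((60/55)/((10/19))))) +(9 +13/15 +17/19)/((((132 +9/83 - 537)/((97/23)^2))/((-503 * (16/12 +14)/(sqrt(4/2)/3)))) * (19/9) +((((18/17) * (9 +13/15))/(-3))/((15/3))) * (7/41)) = -7762464511100853368587817673845/92701152414346051235662056807 - 3141601134660724516105375 * sqrt(2)/1986162435093705233926362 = -85.97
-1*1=-1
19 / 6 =3.17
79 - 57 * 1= 22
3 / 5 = 0.60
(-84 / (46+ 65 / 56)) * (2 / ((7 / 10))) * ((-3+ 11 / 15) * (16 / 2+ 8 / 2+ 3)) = 456960 / 2641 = 173.03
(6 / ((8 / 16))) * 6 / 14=36 / 7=5.14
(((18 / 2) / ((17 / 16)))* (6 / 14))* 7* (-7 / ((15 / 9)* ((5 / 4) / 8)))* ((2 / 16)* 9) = -326592 / 425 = -768.45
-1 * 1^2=-1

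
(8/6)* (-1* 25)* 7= -700/3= -233.33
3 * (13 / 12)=13 / 4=3.25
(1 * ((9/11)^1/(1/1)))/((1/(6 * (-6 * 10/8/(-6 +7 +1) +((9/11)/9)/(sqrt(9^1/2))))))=-405/22 +18 * sqrt(2)/121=-18.20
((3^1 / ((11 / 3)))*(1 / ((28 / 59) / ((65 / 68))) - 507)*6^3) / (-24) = 77880933 / 20944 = 3718.53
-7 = -7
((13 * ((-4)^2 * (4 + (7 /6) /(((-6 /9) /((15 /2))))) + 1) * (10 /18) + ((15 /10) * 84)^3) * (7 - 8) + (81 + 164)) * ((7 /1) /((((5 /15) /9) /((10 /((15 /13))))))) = -3274499228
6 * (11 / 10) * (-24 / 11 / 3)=-24 / 5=-4.80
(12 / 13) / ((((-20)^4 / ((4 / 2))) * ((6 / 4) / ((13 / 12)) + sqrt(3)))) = -9 / 610000 + 13 * sqrt(3) / 1220000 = 0.00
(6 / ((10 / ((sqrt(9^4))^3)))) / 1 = 1594323 / 5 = 318864.60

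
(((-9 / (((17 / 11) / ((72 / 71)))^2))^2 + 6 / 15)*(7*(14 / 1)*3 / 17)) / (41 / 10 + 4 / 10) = 32064849109198472 / 541214297244255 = 59.25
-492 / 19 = -25.89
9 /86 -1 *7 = -593 /86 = -6.90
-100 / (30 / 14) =-140 / 3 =-46.67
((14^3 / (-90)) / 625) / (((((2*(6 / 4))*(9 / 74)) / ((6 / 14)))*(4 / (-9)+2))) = -0.04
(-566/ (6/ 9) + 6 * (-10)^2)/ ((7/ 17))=-4233/ 7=-604.71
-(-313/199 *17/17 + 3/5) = 968/995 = 0.97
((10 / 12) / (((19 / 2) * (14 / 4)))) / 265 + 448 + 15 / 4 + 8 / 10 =191401537 / 422940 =452.55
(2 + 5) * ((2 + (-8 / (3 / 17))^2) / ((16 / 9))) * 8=64799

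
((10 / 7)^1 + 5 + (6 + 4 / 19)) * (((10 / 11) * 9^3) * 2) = 24508980 / 1463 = 16752.55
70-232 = -162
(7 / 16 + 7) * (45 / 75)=357 / 80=4.46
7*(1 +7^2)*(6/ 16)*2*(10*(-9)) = -23625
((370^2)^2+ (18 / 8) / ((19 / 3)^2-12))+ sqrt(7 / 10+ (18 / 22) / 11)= sqrt(9370) / 110+ 18966509320081 / 1012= 18741610000.96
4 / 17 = 0.24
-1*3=-3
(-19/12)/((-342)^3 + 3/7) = 133/3360141756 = 0.00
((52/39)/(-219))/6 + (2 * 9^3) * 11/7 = 31610884/13797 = 2291.14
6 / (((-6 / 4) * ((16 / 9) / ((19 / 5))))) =-171 / 20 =-8.55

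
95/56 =1.70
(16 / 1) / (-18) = -8 / 9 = -0.89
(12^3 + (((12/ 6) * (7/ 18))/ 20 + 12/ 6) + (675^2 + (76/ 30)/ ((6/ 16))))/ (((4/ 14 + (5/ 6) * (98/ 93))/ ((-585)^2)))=134485178232.57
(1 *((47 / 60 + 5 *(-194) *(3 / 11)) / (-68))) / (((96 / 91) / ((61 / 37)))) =966334733 / 159413760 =6.06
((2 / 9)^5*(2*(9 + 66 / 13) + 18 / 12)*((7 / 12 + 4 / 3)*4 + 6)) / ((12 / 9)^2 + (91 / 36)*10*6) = 168592 / 117789633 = 0.00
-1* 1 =-1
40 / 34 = 1.18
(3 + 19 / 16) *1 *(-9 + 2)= -469 / 16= -29.31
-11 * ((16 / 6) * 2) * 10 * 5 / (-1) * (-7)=-61600 / 3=-20533.33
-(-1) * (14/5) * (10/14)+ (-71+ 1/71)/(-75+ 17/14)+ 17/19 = 5374505/1393517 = 3.86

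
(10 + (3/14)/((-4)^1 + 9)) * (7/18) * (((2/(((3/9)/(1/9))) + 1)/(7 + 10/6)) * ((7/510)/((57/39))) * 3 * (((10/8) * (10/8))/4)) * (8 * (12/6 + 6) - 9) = 71225/156672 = 0.45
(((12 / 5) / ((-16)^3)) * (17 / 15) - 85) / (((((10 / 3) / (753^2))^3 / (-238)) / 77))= 98137183981345246103641021593 / 12800000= 7666967498542597351846.96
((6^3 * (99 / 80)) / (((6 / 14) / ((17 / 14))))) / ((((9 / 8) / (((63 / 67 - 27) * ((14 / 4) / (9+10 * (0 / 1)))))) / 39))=-89135046 / 335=-266074.76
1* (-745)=-745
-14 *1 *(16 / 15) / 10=-112 / 75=-1.49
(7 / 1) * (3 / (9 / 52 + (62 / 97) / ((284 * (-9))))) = 67685436 / 557041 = 121.51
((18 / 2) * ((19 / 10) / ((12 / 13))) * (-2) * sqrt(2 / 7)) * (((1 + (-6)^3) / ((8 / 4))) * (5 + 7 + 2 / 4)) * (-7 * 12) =-2389725 * sqrt(14) / 4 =-2235383.05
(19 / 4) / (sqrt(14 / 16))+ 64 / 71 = 64 / 71+ 19 * sqrt(14) / 14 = 5.98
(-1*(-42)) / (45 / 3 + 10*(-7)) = -42 / 55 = -0.76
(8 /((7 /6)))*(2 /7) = 96 /49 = 1.96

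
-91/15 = -6.07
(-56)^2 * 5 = 15680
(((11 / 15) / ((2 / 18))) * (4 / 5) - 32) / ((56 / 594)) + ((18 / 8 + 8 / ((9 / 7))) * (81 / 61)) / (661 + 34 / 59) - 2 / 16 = -283.53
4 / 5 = 0.80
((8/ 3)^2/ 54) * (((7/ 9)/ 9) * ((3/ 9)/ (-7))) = -32/ 59049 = -0.00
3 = 3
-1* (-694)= 694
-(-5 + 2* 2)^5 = 1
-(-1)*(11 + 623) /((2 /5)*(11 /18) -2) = -28530 /79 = -361.14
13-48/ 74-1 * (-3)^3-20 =716/ 37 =19.35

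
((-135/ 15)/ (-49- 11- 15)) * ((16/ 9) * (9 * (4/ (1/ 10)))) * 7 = 2688/ 5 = 537.60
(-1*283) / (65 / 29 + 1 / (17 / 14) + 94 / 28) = -1953266 / 44325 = -44.07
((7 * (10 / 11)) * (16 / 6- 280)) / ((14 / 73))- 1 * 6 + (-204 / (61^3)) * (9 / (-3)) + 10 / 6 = -68962028167 / 7490373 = -9206.75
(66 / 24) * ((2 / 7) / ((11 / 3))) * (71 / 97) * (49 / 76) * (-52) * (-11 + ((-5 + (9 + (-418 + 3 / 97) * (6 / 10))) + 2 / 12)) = 4843546799 / 3575420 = 1354.68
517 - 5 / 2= 1029 / 2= 514.50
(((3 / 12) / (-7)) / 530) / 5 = -0.00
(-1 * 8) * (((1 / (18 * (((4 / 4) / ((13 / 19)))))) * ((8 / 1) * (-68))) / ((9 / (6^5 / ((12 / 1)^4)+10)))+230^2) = -651011312 / 1539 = -423009.30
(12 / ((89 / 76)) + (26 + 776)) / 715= 14458 / 12727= 1.14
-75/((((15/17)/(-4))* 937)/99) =33660/937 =35.92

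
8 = 8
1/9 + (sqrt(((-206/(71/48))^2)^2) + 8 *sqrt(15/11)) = 8 *sqrt(165)/11 + 879957937/45369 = 19404.92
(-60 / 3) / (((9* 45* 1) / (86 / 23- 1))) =-28 / 207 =-0.14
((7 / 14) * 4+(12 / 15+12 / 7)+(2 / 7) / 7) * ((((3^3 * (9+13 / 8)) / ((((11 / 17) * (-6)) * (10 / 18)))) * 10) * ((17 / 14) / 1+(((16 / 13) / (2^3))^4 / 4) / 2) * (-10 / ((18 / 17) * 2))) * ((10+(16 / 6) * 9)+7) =1227989667867975 / 862085224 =1424441.15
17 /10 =1.70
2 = 2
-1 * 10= -10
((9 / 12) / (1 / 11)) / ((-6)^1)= -11 / 8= -1.38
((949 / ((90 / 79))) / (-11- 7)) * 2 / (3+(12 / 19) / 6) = -1424449 / 47790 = -29.81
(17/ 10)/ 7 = 17/ 70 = 0.24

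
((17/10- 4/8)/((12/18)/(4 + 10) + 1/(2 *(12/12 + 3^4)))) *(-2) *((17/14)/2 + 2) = -107748/925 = -116.48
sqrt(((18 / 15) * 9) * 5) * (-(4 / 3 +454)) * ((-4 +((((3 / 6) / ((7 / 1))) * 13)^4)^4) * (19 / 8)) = 104418090521638712130831 * sqrt(6) / 8711813351237484544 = 29359.10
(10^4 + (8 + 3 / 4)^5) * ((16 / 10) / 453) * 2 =4184125 / 9664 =432.96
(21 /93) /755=0.00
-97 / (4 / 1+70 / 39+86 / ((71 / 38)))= -268593 / 143498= -1.87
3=3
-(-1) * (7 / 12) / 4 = 7 / 48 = 0.15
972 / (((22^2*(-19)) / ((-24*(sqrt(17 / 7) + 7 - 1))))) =5832*sqrt(119) / 16093 + 34992 / 2299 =19.17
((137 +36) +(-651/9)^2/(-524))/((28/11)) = 8456569/132048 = 64.04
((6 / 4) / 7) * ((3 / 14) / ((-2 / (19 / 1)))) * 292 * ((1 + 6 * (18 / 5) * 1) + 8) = -1909899 / 490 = -3897.75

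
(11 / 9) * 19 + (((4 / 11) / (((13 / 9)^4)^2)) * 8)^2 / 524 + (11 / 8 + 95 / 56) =34943989131893851269539579 / 1328987352692485541121066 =26.29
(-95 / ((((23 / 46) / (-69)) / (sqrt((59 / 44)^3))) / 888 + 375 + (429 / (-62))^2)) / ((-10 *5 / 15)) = 1046642555246508 *sqrt(649) / 31834353152571585401503015 + 2145489240367870146452286 / 31834353152571585401503015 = 0.07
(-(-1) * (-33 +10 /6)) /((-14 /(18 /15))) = 94 /35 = 2.69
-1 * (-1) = 1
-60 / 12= -5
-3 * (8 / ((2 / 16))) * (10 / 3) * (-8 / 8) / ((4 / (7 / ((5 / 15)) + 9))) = 4800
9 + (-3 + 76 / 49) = 370 / 49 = 7.55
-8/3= -2.67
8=8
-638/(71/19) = -12122/71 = -170.73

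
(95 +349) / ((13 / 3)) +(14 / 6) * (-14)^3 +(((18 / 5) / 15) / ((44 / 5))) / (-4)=-108111637 / 17160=-6300.21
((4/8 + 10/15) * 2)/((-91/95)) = -95/39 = -2.44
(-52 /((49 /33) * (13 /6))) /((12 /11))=-726 /49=-14.82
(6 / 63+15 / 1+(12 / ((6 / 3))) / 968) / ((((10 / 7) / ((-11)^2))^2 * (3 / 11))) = 1430075647 / 3600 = 397243.24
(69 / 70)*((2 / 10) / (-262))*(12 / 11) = -207 / 252175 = -0.00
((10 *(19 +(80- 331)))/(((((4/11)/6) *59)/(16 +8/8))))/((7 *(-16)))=81345/826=98.48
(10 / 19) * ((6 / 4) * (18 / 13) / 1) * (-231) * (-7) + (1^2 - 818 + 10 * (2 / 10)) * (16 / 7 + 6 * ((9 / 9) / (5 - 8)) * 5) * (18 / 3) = 68278950 / 1729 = 39490.43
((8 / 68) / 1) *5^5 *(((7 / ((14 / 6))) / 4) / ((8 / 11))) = 103125 / 272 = 379.14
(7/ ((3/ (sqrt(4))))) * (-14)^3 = -38416/ 3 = -12805.33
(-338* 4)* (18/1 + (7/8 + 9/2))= -31603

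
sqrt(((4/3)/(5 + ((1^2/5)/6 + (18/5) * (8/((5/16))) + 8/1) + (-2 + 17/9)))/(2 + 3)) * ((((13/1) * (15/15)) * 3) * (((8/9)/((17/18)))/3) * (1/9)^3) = 416 * sqrt(1418610)/586027791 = 0.00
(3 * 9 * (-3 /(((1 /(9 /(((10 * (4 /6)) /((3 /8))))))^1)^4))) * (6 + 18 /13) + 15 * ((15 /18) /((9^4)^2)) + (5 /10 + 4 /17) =-7511566856082955171 /194832902983680000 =-38.55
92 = 92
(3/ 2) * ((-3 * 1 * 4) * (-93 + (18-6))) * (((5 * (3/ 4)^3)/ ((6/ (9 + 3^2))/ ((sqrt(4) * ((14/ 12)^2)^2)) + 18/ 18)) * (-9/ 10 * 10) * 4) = -2126649735/ 20936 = -101578.61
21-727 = -706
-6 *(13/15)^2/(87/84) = -9464/2175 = -4.35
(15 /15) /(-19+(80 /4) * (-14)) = -1 /299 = -0.00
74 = 74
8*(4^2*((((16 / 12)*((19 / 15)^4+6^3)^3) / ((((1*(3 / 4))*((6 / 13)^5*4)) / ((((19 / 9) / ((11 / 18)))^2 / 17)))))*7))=81356831969406051024168295946944 / 583684530668701171875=139384937744.02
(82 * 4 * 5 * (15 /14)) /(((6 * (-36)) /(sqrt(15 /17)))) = -1025 * sqrt(255) /2142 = -7.64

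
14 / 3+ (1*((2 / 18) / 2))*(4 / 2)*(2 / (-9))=376 / 81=4.64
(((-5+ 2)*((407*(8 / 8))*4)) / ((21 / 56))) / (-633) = 13024 / 633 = 20.58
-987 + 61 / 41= -40406 / 41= -985.51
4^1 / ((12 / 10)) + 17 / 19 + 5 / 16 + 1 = 5053 / 912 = 5.54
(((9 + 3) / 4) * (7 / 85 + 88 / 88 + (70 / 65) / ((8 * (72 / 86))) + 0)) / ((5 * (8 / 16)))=197809 / 132600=1.49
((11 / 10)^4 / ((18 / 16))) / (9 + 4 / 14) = 102487 / 731250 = 0.14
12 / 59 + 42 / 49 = 438 / 413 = 1.06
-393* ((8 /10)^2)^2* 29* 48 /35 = -140046336 /21875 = -6402.12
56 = 56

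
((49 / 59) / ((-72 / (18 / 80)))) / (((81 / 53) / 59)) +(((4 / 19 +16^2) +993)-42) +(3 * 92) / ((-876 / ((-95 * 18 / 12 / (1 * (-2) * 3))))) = 43127854681 / 35951040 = 1199.63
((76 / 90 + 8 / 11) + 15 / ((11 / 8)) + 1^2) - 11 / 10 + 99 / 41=600547 / 40590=14.80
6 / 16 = 3 / 8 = 0.38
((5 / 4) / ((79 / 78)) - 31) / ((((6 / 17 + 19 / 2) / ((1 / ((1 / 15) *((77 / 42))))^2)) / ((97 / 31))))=-12563500140 / 19854043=-632.79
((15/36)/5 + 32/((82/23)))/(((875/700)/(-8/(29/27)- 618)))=-26947022/5945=-4532.72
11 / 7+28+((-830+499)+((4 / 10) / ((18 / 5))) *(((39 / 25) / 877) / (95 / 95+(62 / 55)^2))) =-38132624279 / 126506373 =-301.43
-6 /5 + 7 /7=-1 /5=-0.20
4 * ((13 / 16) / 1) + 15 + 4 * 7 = 185 / 4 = 46.25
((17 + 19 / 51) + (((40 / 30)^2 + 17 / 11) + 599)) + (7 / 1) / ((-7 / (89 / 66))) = 2081357 / 3366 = 618.35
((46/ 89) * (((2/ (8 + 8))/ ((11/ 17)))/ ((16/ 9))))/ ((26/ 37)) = 130203/ 1629056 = 0.08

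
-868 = -868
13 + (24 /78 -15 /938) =162079 /12194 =13.29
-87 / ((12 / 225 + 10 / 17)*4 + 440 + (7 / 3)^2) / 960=-22185 / 109673024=-0.00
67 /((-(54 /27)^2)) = -16.75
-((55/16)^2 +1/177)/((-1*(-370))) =-535681/16765440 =-0.03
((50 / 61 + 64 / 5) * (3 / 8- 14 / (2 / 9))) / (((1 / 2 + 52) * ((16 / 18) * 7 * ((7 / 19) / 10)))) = -59312889 / 836920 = -70.87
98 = 98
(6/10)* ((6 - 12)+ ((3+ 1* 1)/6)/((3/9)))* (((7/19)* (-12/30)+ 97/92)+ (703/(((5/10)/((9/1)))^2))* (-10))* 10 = 119443589238/2185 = 54665258.23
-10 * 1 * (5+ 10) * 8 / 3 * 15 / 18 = -1000 / 3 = -333.33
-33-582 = -615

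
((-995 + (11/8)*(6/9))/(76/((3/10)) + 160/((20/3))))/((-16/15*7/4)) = 1.92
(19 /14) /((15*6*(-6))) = -19 /7560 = -0.00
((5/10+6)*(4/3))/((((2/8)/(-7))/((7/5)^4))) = -1747928/1875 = -932.23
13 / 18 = 0.72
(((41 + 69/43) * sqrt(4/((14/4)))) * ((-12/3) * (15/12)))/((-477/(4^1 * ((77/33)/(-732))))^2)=-128240 * sqrt(14)/2948831129547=-0.00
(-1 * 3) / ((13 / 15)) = -45 / 13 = -3.46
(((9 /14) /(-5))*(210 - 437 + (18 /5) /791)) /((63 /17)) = 15262039 /1937950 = 7.88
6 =6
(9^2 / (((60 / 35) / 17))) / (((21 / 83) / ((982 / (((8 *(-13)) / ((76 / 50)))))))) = -118468971 / 2600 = -45564.99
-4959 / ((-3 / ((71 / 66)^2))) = 2777591 / 1452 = 1912.94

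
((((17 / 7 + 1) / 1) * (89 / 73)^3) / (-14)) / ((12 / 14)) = -1409938 / 2723119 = -0.52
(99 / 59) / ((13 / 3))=297 / 767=0.39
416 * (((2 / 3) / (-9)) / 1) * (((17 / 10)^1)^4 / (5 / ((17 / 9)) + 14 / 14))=-36916282 / 523125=-70.57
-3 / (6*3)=-1 / 6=-0.17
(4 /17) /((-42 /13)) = -26 /357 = -0.07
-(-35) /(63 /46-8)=-322 /61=-5.28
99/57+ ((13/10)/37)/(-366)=4468613/2572980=1.74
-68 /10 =-34 /5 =-6.80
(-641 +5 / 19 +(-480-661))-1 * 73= -35240 / 19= -1854.74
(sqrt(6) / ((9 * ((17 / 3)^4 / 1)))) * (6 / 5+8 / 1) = 414 * sqrt(6) / 417605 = 0.00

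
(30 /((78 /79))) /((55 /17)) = 1343 /143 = 9.39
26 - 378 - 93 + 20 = -425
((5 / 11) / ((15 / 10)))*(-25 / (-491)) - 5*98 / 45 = -528548 / 48609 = -10.87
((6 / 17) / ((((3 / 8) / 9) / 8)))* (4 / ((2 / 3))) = 6912 / 17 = 406.59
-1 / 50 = -0.02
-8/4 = -2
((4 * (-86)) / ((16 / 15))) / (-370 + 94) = 215 / 184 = 1.17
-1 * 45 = -45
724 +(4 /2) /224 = 81089 /112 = 724.01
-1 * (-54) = 54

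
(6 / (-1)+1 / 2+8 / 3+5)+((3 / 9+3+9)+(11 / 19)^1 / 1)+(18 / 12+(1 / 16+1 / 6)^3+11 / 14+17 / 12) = 276426623 / 14708736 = 18.79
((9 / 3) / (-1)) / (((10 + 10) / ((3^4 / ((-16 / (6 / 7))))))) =729 / 1120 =0.65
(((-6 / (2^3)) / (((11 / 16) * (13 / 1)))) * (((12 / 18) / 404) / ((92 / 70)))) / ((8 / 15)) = -525 / 2657512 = -0.00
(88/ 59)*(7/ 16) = 0.65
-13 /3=-4.33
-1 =-1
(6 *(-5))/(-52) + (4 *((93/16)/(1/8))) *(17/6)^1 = 13717/26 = 527.58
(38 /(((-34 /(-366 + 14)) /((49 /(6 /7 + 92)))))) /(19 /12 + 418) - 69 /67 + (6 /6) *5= 4.46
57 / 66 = 19 / 22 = 0.86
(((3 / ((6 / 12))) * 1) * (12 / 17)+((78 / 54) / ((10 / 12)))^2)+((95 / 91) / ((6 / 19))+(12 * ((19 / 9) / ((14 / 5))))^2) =450294233 / 4873050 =92.41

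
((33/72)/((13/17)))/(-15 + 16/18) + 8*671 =5367.96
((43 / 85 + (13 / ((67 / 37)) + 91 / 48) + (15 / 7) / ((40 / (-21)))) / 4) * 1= 2311483 / 1093440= 2.11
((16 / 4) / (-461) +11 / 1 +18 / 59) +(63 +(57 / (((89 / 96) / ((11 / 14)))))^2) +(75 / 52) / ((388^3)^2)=4509985121274640272679973751573 / 1872935095113772997601968128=2407.98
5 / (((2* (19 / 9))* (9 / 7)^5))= 84035 / 249318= 0.34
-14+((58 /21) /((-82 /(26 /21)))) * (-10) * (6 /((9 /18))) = -54218 /6027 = -9.00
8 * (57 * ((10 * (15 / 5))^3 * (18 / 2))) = 110808000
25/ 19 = 1.32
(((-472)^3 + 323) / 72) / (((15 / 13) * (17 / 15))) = -1116828.78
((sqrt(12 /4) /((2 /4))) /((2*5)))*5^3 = 43.30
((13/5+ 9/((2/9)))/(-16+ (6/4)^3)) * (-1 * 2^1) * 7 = 24136/505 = 47.79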